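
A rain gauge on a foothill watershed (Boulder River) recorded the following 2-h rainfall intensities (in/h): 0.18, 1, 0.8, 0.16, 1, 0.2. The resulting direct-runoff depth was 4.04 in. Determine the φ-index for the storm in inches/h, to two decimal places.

Only the 3 blocks with intensity above φ contribute runoff: 1, 0.8, 1 in/h.
Σ(I−φ)·Δt = d  ⇒  (1+0.8+1 − 3φ)·2 = 4.04
φ = (2.800 − 4.04/2) / 3 = 0.26 in/h.

φ ≈ 0.26 in/h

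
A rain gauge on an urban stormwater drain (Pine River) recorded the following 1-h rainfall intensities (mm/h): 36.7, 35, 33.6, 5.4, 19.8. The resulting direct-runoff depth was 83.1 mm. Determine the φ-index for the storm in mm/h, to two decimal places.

Only the 4 blocks with intensity above φ contribute runoff: 36.7, 35, 33.6, 19.8 mm/h.
Σ(I−φ)·Δt = d  ⇒  (36.7+35+33.6+19.8 − 4φ)·1 = 83.1
φ = (125.1 − 83.1/1) / 4 = 10.50 mm/h.

φ ≈ 10.50 mm/h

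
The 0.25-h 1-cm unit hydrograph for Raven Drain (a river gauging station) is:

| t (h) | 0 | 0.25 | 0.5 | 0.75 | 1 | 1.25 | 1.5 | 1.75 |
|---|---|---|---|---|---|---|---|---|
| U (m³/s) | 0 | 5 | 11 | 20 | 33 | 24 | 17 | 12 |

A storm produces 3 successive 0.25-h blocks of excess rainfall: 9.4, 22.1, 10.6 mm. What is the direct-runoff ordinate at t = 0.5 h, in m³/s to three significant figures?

By discrete convolution, Q_j = Σ (P_i / 10 mm) · U_{j−i}.
At t = 0.5 h (j=2): Q = (9.4/10)·11 + (22.1/10)·5 + (10.6/10)·0 = 21.4 m³/s.

Q ≈ 21.4 m³/s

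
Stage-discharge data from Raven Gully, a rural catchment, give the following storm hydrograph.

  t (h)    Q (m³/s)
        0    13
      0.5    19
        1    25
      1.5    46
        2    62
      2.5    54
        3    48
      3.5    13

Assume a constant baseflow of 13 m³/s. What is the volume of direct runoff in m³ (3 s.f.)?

V ≈ 3.17 × 10^5 m³

Direct-runoff ordinates (Q − Q_b): 0.0, 6.0, 12.0, 33.0, 49.0, 41.0, 35.0, 0.0 m³/s.
ΣQ_DR = 176.0 m³/s.
With Δt = 0.5 h = 1800 s, V = ΣQ_DR · Δt = 176.0 × 1800 = 3.17 × 10^5 m³.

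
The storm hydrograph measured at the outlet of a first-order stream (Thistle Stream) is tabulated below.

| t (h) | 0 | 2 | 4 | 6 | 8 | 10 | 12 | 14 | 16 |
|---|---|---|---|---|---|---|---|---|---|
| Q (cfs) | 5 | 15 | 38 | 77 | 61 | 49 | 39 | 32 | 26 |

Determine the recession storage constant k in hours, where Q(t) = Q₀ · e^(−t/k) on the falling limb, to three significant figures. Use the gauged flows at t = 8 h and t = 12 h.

On the falling limb, Q drops from 61 to 39 cfs between t = 8 h and t = 12 h (Δt = 4 h).
k = −Δt / ln(Q₂/Q₁) = −4 / ln(39/61) = 8.94 h.

k ≈ 8.94 h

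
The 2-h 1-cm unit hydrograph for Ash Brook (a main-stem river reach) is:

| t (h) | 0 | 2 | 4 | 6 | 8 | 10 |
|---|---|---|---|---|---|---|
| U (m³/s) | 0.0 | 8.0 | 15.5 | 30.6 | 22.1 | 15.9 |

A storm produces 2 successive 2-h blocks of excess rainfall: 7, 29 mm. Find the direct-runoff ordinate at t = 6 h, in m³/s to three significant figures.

Q ≈ 66.4 m³/s

By discrete convolution, Q_j = Σ (P_i / 10 mm) · U_{j−i}.
At t = 6 h (j=3): Q = (7/10)·30.6 + (29/10)·15.5 = 66.4 m³/s.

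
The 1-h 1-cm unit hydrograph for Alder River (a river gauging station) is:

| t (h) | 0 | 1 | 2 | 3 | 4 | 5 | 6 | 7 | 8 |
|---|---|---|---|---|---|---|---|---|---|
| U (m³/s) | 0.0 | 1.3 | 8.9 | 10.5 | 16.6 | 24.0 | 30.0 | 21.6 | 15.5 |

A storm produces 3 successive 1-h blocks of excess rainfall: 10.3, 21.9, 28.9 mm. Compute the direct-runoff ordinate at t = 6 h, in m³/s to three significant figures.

By discrete convolution, Q_j = Σ (P_i / 10 mm) · U_{j−i}.
At t = 6 h (j=6): Q = (10.3/10)·30.0 + (21.9/10)·24.0 + (28.9/10)·16.6 = 131 m³/s.

Q ≈ 131 m³/s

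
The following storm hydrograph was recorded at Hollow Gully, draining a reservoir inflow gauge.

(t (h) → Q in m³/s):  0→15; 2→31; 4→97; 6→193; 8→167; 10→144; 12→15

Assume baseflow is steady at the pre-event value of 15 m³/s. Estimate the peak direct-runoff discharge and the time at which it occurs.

Subtracting baseflow gives direct-runoff ordinates: 0.0, 16.0, 82.0, 178.0, 152.0, 129.0, 0.0 m³/s.
The maximum is 178.0 m³/s, occurring at the reading for t = 6 h.

Q_p = 178.0 m³/s at t = 6 h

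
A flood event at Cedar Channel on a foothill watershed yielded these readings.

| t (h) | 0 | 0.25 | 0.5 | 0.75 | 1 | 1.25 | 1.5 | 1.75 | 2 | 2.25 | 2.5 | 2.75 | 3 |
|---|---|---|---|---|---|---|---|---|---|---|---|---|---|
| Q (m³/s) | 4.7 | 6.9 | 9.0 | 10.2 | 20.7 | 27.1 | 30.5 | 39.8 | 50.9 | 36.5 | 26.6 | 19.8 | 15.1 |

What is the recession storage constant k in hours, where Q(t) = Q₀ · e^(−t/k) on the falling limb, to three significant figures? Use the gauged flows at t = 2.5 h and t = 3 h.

On the falling limb, Q drops from 26.6 to 15.1 m³/s between t = 2.5 h and t = 3 h (Δt = 0.5 h).
k = −Δt / ln(Q₂/Q₁) = −0.5 / ln(15.1/26.6) = 0.883 h.

k ≈ 0.883 h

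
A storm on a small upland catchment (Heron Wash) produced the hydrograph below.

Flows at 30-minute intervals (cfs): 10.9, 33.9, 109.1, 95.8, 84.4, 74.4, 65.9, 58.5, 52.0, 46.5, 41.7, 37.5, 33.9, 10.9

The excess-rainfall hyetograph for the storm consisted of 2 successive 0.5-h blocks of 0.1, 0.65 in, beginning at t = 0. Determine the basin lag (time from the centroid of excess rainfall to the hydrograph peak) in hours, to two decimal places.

Centroid of excess rainfall: t_c = Σ P_i·t̄_i / ΣP_i = 0.6833 h (block centres at 0.25, 0.75 h).
Hydrograph peak occurs at t = 1 h, so basin lag t_L = 1 − 0.6833 = 0.32 h.

t_L ≈ 0.32 h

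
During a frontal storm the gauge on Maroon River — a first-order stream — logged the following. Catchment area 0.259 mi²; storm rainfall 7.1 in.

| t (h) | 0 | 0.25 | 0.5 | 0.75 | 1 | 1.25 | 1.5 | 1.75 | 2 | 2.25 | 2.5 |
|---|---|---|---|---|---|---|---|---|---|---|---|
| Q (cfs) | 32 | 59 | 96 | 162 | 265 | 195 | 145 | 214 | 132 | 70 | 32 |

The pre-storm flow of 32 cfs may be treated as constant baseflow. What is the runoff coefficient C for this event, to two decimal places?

C ≈ 0.22

ΣQ_DR = 1050 cfs; V = ΣQ_DR·Δt = 9.450 × 10^5 ft³.
Runoff depth d = V / A = 1.571 in.
C = d / P = 1.571 / 7.1 = 0.22.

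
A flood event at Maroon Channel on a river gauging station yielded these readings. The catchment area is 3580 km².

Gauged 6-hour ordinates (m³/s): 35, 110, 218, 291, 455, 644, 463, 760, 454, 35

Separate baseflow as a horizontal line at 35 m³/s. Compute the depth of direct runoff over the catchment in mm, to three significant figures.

Direct runoff: 0.0, 75.0, 183.0, 256.0, 420.0, 609.0, 428.0, 725.0, 419.0, 0.0 m³/s; ΣQ_DR = 3115 m³/s.
V = ΣQ_DR · Δt = 3115 × 21600 s = 6.728 × 10^7 m³.
Over A = 3580 km², depth = V / A = 18.8 mm.

d ≈ 18.8 mm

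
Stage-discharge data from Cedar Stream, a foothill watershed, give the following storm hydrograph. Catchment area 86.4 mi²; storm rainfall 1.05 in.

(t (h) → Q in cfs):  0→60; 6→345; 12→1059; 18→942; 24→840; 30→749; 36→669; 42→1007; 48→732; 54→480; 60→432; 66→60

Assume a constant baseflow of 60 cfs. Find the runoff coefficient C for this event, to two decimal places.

ΣQ_DR = 6655 cfs; V = ΣQ_DR·Δt = 1.437 × 10^8 ft³.
Runoff depth d = V / A = 0.7161 in.
C = d / P = 0.7161 / 1.05 = 0.68.

C ≈ 0.68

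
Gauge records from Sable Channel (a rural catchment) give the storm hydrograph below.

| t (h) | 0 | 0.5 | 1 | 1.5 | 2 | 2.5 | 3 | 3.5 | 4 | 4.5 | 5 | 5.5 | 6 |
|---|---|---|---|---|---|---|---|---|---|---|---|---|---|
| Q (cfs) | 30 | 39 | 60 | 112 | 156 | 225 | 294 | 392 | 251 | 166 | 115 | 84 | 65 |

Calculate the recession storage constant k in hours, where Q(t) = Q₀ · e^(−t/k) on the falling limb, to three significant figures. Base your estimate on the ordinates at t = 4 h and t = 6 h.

On the falling limb, Q drops from 251 to 65 cfs between t = 4 h and t = 6 h (Δt = 2 h).
k = −Δt / ln(Q₂/Q₁) = −2 / ln(65/251) = 1.48 h.

k ≈ 1.48 h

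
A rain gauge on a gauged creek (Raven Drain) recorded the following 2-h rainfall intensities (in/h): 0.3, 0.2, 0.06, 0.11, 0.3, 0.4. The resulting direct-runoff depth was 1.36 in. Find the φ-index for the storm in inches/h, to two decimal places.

Only the 4 blocks with intensity above φ contribute runoff: 0.3, 0.2, 0.3, 0.4 in/h.
Σ(I−φ)·Δt = d  ⇒  (0.3+0.2+0.3+0.4 − 4φ)·2 = 1.36
φ = (1.200 − 1.36/2) / 4 = 0.13 in/h.

φ ≈ 0.13 in/h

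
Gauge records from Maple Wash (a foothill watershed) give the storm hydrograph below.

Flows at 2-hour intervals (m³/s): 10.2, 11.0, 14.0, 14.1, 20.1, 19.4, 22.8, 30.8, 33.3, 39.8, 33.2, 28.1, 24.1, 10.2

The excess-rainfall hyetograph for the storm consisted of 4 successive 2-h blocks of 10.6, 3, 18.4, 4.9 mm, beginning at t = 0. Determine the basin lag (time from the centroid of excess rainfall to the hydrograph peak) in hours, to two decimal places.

t_L ≈ 14.05 h

Centroid of excess rainfall: t_c = Σ P_i·t̄_i / ΣP_i = 3.9539 h (block centres at 1, 3, 5, 7 h).
Hydrograph peak occurs at t = 18 h, so basin lag t_L = 18 − 3.9539 = 14.05 h.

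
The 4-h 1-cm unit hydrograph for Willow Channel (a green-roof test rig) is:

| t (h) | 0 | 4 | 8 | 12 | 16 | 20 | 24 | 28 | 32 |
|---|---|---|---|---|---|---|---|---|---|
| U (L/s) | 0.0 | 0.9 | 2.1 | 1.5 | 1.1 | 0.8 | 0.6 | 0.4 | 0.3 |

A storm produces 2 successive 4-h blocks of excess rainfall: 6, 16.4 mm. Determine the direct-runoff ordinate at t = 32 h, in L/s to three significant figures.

Q ≈ 0.836 L/s

By discrete convolution, Q_j = Σ (P_i / 10 mm) · U_{j−i}.
At t = 32 h (j=8): Q = (6/10)·0.3 + (16.4/10)·0.4 = 0.836 L/s.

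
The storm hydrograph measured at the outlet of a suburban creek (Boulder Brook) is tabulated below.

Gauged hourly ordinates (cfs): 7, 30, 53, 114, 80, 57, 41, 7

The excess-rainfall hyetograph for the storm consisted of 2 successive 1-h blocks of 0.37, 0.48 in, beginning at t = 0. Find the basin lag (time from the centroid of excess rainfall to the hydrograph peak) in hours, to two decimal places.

t_L ≈ 1.94 h

Centroid of excess rainfall: t_c = Σ P_i·t̄_i / ΣP_i = 1.0647 h (block centres at 0.5, 1.5 h).
Hydrograph peak occurs at t = 3 h, so basin lag t_L = 3 − 1.0647 = 1.94 h.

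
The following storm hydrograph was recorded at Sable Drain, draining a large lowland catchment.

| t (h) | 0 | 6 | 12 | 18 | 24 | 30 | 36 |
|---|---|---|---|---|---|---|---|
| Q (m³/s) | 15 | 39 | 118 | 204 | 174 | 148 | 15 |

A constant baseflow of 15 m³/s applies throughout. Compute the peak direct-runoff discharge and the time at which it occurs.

Subtracting baseflow gives direct-runoff ordinates: 0.0, 24.0, 103.0, 189.0, 159.0, 133.0, 0.0 m³/s.
The maximum is 189.0 m³/s, occurring at the reading for t = 18 h.

Q_p = 189.0 m³/s at t = 18 h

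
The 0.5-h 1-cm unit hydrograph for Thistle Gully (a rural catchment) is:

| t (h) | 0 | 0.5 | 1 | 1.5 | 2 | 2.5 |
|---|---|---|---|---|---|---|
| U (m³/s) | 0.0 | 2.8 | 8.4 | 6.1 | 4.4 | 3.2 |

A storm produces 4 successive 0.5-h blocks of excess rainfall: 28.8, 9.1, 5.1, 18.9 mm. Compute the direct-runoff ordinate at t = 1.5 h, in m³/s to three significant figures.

By discrete convolution, Q_j = Σ (P_i / 10 mm) · U_{j−i}.
At t = 1.5 h (j=3): Q = (28.8/10)·6.1 + (9.1/10)·8.4 + (5.1/10)·2.8 + (18.9/10)·0.0 = 26.6 m³/s.

Q ≈ 26.6 m³/s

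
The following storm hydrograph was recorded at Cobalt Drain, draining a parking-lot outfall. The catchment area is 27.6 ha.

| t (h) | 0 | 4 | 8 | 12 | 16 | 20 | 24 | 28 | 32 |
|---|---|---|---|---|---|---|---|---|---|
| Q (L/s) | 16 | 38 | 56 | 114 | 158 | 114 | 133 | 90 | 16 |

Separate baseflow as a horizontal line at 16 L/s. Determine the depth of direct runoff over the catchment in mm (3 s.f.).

d ≈ 30.8 mm

Direct runoff: 0.0, 22.0, 40.0, 98.0, 142.0, 98.0, 117.0, 74.0, 0.0 L/s; ΣQ_DR = 591.0 L/s.
V = ΣQ_DR · Δt = 591.0 × 14400 s = 8.510 × 10^6 L.
Over A = 27.6 ha, depth = V / A = 30.8 mm.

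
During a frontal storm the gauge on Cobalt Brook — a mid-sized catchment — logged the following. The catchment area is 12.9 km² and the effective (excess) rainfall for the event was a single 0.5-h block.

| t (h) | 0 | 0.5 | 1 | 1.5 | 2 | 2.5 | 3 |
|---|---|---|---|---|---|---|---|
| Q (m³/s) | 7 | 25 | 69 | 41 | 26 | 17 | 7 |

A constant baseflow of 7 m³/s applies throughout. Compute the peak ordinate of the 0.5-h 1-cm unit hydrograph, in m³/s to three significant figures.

U_p ≈ 31.1 m³/s

Direct runoff: 0.0, 18.0, 62.0, 34.0, 19.0, 10.0, 0.0 m³/s; ΣQ_DR = 143.0 m³/s, peak = 62.0 m³/s.
Runoff depth d = ΣQ_DR·Δt / A = 143.0 × 1800 / (12.9 km²) = 19.95 mm.
The 1-cm UH is the DRH scaled by (10 mm)/d, so U_p = 62.0 × 10/19.95 = 31.1 m³/s.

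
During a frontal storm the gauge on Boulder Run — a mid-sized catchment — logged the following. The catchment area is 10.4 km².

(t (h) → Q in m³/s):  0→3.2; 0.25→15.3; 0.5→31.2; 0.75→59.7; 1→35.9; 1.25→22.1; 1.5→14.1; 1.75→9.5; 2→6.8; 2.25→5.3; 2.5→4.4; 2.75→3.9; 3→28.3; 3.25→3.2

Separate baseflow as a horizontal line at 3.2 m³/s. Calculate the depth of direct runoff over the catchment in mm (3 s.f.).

Direct runoff: 0.0, 12.1, 28.0, 56.5, 32.7, 18.9, 10.9, 6.3, 3.6, 2.1, 1.2, 0.7, 25.1, 0.0 m³/s; ΣQ_DR = 198.1 m³/s.
V = ΣQ_DR · Δt = 198.1 × 900 s = 1.783 × 10^5 m³.
Over A = 10.4 km², depth = V / A = 17.1 mm.

d ≈ 17.1 mm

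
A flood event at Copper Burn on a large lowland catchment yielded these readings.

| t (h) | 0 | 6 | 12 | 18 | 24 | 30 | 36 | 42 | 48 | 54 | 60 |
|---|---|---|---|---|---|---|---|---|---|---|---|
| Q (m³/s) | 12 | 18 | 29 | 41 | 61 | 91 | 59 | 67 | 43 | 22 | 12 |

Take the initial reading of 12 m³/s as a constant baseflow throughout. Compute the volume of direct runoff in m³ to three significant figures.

V ≈ 6.98 × 10^6 m³

Direct-runoff ordinates (Q − Q_b): 0.0, 6.0, 17.0, 29.0, 49.0, 79.0, 47.0, 55.0, 31.0, 10.0, 0.0 m³/s.
ΣQ_DR = 323.0 m³/s.
With Δt = 6 h = 21600 s, V = ΣQ_DR · Δt = 323.0 × 21600 = 6.98 × 10^6 m³.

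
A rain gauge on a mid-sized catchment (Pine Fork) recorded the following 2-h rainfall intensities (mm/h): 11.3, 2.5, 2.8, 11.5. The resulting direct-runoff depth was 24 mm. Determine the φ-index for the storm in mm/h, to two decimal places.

Only the 2 blocks with intensity above φ contribute runoff: 11.3, 11.5 mm/h.
Σ(I−φ)·Δt = d  ⇒  (11.3+11.5 − 2φ)·2 = 24
φ = (22.80 − 24/2) / 2 = 5.40 mm/h.

φ ≈ 5.40 mm/h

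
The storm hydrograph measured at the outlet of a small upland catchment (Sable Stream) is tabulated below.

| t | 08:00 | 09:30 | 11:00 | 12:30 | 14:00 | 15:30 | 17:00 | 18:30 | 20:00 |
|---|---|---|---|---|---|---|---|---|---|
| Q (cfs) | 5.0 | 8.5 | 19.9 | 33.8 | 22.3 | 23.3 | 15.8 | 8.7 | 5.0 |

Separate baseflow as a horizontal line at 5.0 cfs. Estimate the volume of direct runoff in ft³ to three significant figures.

Direct-runoff ordinates (Q − Q_b): 0.0, 3.5, 14.9, 28.8, 17.3, 18.3, 10.8, 3.7, 0.0 cfs.
ΣQ_DR = 97.30 cfs.
With Δt = 1.5 h = 5400 s, V = ΣQ_DR · Δt = 97.30 × 5400 = 5.25 × 10^5 ft³.

V ≈ 5.25 × 10^5 ft³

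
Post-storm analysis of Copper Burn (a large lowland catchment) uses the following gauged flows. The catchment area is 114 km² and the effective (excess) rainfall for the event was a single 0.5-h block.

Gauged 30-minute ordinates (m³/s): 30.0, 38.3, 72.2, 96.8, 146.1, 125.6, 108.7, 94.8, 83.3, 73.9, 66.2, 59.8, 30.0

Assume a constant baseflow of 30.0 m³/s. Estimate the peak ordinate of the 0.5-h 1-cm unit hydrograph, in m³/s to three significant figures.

Direct runoff: 0.0, 8.3, 42.2, 66.8, 116.1, 95.6, 78.7, 64.8, 53.3, 43.9, 36.2, 29.8, 0.0 m³/s; ΣQ_DR = 635.7 m³/s, peak = 116.1 m³/s.
Runoff depth d = ΣQ_DR·Δt / A = 635.7 × 1800 / (114 km²) = 10.04 mm.
The 1-cm UH is the DRH scaled by (10 mm)/d, so U_p = 116.1 × 10/10.04 = 116 m³/s.

U_p ≈ 116 m³/s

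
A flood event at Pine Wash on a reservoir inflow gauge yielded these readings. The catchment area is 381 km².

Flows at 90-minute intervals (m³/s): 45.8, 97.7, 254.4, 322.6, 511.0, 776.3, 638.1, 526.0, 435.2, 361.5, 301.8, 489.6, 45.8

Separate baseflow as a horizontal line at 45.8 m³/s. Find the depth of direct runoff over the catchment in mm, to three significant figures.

d ≈ 59.7 mm

Direct runoff: 0.0, 51.9, 208.6, 276.8, 465.2, 730.5, 592.3, 480.2, 389.4, 315.7, 256.0, 443.8, 0.0 m³/s; ΣQ_DR = 4210 m³/s.
V = ΣQ_DR · Δt = 4210 × 5400 s = 2.274 × 10^7 m³.
Over A = 381 km², depth = V / A = 59.7 mm.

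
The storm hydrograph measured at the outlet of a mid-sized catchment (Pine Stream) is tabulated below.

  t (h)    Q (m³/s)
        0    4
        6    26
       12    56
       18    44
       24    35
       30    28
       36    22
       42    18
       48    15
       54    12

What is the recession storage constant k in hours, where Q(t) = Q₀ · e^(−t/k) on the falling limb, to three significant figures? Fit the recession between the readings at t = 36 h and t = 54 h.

On the falling limb, Q drops from 22 to 12 m³/s between t = 36 h and t = 54 h (Δt = 18 h).
k = −Δt / ln(Q₂/Q₁) = −18 / ln(12/22) = 29.7 h.

k ≈ 29.7 h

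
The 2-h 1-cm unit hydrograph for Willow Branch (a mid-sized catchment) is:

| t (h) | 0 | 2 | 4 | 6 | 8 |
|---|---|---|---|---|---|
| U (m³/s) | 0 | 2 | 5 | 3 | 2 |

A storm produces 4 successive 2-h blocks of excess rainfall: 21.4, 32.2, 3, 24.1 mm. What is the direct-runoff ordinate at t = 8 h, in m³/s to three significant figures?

By discrete convolution, Q_j = Σ (P_i / 10 mm) · U_{j−i}.
At t = 8 h (j=4): Q = (21.4/10)·2 + (32.2/10)·3 + (3/10)·5 + (24.1/10)·2 = 20.3 m³/s.

Q ≈ 20.3 m³/s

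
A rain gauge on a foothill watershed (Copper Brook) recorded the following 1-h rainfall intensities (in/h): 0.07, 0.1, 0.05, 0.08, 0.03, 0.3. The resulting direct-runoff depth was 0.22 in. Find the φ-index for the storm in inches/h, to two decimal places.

φ ≈ 0.09 in/h

Only the 2 blocks with intensity above φ contribute runoff: 0.1, 0.3 in/h.
Σ(I−φ)·Δt = d  ⇒  (0.1+0.3 − 2φ)·1 = 0.22
φ = (0.4000 − 0.22/1) / 2 = 0.09 in/h.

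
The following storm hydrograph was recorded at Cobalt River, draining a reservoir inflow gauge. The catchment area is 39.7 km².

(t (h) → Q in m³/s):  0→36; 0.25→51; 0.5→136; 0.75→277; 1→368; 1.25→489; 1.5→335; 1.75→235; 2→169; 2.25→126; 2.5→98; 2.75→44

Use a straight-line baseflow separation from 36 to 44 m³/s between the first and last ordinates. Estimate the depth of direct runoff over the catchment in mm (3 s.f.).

d ≈ 42.7 mm

Direct runoff: 0.00, 14.27, 98.55, 238.82, 329.09, 449.36, 294.64, 193.91, 127.18, 83.45, 54.73, 0.00 m³/s; ΣQ_DR = 1884 m³/s.
V = ΣQ_DR · Δt = 1884 × 900 s = 1.696 × 10^6 m³.
Over A = 39.7 km², depth = V / A = 42.7 mm.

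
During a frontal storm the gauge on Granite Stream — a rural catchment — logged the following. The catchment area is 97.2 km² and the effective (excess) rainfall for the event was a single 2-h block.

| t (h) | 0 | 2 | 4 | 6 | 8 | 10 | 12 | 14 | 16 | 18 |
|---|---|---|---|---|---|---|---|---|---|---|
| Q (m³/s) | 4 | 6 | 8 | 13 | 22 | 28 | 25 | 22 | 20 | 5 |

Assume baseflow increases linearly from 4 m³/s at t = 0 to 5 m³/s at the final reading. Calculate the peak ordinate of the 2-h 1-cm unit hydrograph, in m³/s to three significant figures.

Direct runoff: 0.00, 1.89, 3.78, 8.67, 17.56, 23.44, 20.33, 17.22, 15.11, 0.00 m³/s; ΣQ_DR = 108.0 m³/s, peak = 23.44 m³/s.
Runoff depth d = ΣQ_DR·Δt / A = 108.0 × 7200 / (97.2 km²) = 8.000 mm.
The 1-cm UH is the DRH scaled by (10 mm)/d, so U_p = 23.44 × 10/8.000 = 29.3 m³/s.

U_p ≈ 29.3 m³/s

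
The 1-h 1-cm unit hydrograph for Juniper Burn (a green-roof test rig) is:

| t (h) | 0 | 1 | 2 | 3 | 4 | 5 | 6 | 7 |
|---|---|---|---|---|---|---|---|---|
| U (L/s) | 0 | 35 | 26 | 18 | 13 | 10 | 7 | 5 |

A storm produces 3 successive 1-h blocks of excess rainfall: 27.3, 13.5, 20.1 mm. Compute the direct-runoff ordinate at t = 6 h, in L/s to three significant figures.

Q ≈ 58.7 L/s

By discrete convolution, Q_j = Σ (P_i / 10 mm) · U_{j−i}.
At t = 6 h (j=6): Q = (27.3/10)·7 + (13.5/10)·10 + (20.1/10)·13 = 58.7 L/s.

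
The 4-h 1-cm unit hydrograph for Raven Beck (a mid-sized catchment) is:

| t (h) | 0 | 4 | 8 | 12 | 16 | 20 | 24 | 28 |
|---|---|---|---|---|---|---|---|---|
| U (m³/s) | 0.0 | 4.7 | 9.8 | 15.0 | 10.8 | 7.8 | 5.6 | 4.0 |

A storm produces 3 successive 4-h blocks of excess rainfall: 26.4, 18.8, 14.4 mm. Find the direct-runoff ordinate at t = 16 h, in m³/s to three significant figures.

Q ≈ 70.8 m³/s

By discrete convolution, Q_j = Σ (P_i / 10 mm) · U_{j−i}.
At t = 16 h (j=4): Q = (26.4/10)·10.8 + (18.8/10)·15.0 + (14.4/10)·9.8 = 70.8 m³/s.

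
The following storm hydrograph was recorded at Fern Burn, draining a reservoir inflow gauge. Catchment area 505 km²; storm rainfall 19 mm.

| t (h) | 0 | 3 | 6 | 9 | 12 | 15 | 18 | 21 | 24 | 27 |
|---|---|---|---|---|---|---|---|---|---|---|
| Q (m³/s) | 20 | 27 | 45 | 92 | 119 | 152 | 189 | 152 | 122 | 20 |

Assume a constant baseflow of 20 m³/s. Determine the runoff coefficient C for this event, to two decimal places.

ΣQ_DR = 738.0 m³/s; V = ΣQ_DR·Δt = 7.970 × 10^6 m³.
Runoff depth d = V / A = 15.78 mm.
C = d / P = 15.78 / 19 = 0.83.

C ≈ 0.83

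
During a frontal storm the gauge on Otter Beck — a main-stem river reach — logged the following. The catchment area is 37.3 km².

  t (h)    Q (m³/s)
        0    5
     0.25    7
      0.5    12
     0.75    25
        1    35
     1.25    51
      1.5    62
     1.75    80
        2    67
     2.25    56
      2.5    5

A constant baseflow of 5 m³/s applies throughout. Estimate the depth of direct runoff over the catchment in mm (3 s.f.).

Direct runoff: 0.0, 2.0, 7.0, 20.0, 30.0, 46.0, 57.0, 75.0, 62.0, 51.0, 0.0 m³/s; ΣQ_DR = 350.0 m³/s.
V = ΣQ_DR · Δt = 350.0 × 900 s = 3.150 × 10^5 m³.
Over A = 37.3 km², depth = V / A = 8.45 mm.

d ≈ 8.45 mm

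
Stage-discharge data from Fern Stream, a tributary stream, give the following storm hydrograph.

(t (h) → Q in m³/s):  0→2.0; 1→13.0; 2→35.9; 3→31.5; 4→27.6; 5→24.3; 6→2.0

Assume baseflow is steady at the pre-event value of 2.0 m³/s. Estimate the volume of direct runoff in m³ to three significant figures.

V ≈ 4.40 × 10^5 m³

Direct-runoff ordinates (Q − Q_b): 0.0, 11.0, 33.9, 29.5, 25.6, 22.3, 0.0 m³/s.
ΣQ_DR = 122.3 m³/s.
With Δt = 1 h = 3600 s, V = ΣQ_DR · Δt = 122.3 × 3600 = 4.40 × 10^5 m³.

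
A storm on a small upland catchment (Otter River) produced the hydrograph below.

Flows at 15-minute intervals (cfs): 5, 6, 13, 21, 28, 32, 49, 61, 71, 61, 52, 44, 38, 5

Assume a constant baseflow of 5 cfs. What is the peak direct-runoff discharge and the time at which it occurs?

Q_p = 66.0 cfs at t = 2 h

Subtracting baseflow gives direct-runoff ordinates: 0.0, 1.0, 8.0, 16.0, 23.0, 27.0, 44.0, 56.0, 66.0, 56.0, 47.0, 39.0, 33.0, 0.0 cfs.
The maximum is 66.0 cfs, occurring at the reading for t = 2 h.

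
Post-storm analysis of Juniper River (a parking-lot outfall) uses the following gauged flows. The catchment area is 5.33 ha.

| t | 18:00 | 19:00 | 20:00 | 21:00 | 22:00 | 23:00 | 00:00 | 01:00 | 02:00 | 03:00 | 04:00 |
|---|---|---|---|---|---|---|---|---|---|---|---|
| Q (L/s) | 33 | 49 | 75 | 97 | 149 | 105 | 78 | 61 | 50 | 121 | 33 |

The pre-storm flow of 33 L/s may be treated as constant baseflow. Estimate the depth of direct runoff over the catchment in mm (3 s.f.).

d ≈ 33.0 mm

Direct runoff: 0.0, 16.0, 42.0, 64.0, 116.0, 72.0, 45.0, 28.0, 17.0, 88.0, 0.0 L/s; ΣQ_DR = 488.0 L/s.
V = ΣQ_DR · Δt = 488.0 × 3600 s = 1.757 × 10^6 L.
Over A = 5.33 ha, depth = V / A = 33.0 mm.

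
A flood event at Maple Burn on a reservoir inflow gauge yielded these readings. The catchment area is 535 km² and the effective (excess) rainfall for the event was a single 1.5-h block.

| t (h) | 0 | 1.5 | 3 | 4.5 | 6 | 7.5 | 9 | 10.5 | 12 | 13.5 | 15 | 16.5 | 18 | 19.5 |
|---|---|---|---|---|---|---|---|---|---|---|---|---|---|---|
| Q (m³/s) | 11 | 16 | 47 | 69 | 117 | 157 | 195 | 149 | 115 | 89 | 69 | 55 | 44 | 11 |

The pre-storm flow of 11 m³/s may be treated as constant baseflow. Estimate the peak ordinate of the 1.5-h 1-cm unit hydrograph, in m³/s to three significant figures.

U_p ≈ 184 m³/s

Direct runoff: 0.0, 5.0, 36.0, 58.0, 106.0, 146.0, 184.0, 138.0, 104.0, 78.0, 58.0, 44.0, 33.0, 0.0 m³/s; ΣQ_DR = 990.0 m³/s, peak = 184.0 m³/s.
Runoff depth d = ΣQ_DR·Δt / A = 990.0 × 5400 / (535 km²) = 9.993 mm.
The 1-cm UH is the DRH scaled by (10 mm)/d, so U_p = 184.0 × 10/9.993 = 184 m³/s.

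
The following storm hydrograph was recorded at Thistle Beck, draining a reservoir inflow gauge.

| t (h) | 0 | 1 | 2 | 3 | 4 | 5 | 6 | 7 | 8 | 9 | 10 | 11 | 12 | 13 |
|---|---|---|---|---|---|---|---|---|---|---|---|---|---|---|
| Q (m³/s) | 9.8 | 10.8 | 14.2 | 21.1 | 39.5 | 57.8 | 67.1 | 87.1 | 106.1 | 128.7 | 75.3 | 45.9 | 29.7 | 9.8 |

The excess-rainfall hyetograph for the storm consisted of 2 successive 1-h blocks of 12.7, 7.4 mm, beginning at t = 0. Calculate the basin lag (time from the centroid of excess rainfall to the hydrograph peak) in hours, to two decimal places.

t_L ≈ 8.13 h

Centroid of excess rainfall: t_c = Σ P_i·t̄_i / ΣP_i = 0.8682 h (block centres at 0.5, 1.5 h).
Hydrograph peak occurs at t = 9 h, so basin lag t_L = 9 − 0.8682 = 8.13 h.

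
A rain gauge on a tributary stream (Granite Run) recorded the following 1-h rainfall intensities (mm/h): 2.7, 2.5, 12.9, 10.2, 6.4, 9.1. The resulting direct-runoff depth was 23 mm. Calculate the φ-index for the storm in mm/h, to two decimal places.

Only the 4 blocks with intensity above φ contribute runoff: 12.9, 10.2, 6.4, 9.1 mm/h.
Σ(I−φ)·Δt = d  ⇒  (12.9+10.2+6.4+9.1 − 4φ)·1 = 23
φ = (38.60 − 23/1) / 4 = 3.90 mm/h.

φ ≈ 3.90 mm/h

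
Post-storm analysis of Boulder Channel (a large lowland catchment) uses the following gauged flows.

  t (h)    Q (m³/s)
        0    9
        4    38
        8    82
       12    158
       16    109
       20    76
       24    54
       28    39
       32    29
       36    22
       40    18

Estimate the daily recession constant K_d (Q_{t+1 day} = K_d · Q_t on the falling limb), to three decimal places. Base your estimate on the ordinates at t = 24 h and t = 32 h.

Between t = 24 h and t = 32 h the flow falls from 54 to 29 m³/s over 2×4 h = 8 h.
Per-interval ratio K = (29/54)^(1/2) = 0.7328; K_d = K^(24/4) = 0.155.

K_d ≈ 0.155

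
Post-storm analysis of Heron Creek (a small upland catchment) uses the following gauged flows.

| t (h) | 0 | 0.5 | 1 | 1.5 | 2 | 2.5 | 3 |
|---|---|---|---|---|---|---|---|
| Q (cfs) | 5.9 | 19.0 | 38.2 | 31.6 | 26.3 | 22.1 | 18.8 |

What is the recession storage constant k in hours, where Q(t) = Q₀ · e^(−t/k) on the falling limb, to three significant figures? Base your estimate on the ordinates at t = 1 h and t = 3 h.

k ≈ 2.82 h

On the falling limb, Q drops from 38.2 to 18.8 cfs between t = 1 h and t = 3 h (Δt = 2 h).
k = −Δt / ln(Q₂/Q₁) = −2 / ln(18.8/38.2) = 2.82 h.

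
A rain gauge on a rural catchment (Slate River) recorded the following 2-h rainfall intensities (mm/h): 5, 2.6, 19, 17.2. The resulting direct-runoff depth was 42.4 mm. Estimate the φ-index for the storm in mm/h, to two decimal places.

Only the 2 blocks with intensity above φ contribute runoff: 19, 17.2 mm/h.
Σ(I−φ)·Δt = d  ⇒  (19+17.2 − 2φ)·2 = 42.4
φ = (36.20 − 42.4/2) / 2 = 7.50 mm/h.

φ ≈ 7.50 mm/h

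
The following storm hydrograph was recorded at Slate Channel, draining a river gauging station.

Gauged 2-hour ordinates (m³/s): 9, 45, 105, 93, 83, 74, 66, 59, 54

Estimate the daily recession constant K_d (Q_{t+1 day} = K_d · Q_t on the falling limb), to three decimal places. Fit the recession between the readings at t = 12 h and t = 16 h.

Between t = 12 h and t = 16 h the flow falls from 66 to 54 m³/s over 2×2 h = 4 h.
Per-interval ratio K = (54/66)^(1/2) = 0.9045; K_d = K^(24/2) = 0.300.

K_d ≈ 0.300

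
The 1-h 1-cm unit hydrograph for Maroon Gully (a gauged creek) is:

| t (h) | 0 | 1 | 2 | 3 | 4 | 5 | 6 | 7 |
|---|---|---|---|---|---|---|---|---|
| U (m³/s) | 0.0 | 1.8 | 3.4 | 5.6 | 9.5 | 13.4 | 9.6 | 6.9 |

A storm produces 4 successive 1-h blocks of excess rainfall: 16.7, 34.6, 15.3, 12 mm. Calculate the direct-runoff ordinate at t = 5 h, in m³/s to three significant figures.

By discrete convolution, Q_j = Σ (P_i / 10 mm) · U_{j−i}.
At t = 5 h (j=5): Q = (16.7/10)·13.4 + (34.6/10)·9.5 + (15.3/10)·5.6 + (12/10)·3.4 = 67.9 m³/s.

Q ≈ 67.9 m³/s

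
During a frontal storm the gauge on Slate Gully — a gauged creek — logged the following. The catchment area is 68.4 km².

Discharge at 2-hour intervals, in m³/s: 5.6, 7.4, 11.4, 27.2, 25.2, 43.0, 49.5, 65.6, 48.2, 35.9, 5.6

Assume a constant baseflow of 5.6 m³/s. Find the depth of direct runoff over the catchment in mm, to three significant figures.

d ≈ 27.7 mm

Direct runoff: 0.0, 1.8, 5.8, 21.6, 19.6, 37.4, 43.9, 60.0, 42.6, 30.3, 0.0 m³/s; ΣQ_DR = 263.0 m³/s.
V = ΣQ_DR · Δt = 263.0 × 7200 s = 1.894 × 10^6 m³.
Over A = 68.4 km², depth = V / A = 27.7 mm.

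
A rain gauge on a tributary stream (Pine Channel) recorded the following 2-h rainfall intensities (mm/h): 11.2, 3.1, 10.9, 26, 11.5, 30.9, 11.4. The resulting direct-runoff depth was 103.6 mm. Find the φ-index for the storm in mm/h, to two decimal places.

φ ≈ 8.35 mm/h

Only the 6 blocks with intensity above φ contribute runoff: 11.2, 10.9, 26, 11.5, 30.9, 11.4 mm/h.
Σ(I−φ)·Δt = d  ⇒  (11.2+10.9+26+11.5+30.9+11.4 − 6φ)·2 = 103.6
φ = (101.9 − 103.6/2) / 6 = 8.35 mm/h.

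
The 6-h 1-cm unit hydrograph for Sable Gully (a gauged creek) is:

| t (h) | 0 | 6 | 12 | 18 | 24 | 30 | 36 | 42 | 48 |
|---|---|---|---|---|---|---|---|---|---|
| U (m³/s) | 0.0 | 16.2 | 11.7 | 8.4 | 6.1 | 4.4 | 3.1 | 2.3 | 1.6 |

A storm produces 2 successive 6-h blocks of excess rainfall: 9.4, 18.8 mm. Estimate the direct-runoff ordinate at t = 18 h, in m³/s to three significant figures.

By discrete convolution, Q_j = Σ (P_i / 10 mm) · U_{j−i}.
At t = 18 h (j=3): Q = (9.4/10)·8.4 + (18.8/10)·11.7 = 29.9 m³/s.

Q ≈ 29.9 m³/s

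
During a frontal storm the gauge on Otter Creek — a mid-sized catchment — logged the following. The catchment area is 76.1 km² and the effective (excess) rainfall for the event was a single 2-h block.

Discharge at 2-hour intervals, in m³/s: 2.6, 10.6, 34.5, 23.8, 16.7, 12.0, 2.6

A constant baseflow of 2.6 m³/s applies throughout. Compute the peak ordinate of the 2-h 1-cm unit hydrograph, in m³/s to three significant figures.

Direct runoff: 0.0, 8.0, 31.9, 21.2, 14.1, 9.4, 0.0 m³/s; ΣQ_DR = 84.60 m³/s, peak = 31.9 m³/s.
Runoff depth d = ΣQ_DR·Δt / A = 84.60 × 7200 / (76.1 km²) = 8.004 mm.
The 1-cm UH is the DRH scaled by (10 mm)/d, so U_p = 31.9 × 10/8.004 = 39.9 m³/s.

U_p ≈ 39.9 m³/s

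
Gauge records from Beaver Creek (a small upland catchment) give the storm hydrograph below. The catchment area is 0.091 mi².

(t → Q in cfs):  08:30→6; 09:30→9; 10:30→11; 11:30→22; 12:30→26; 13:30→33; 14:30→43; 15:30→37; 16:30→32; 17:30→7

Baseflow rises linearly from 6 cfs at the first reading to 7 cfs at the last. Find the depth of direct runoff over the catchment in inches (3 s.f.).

Direct runoff: 0.00, 2.89, 4.78, 15.67, 19.56, 26.44, 36.33, 30.22, 25.11, 0.00 cfs; ΣQ_DR = 161.0 cfs.
V = ΣQ_DR · Δt = 161.0 × 3600 s = 5.796 × 10^5 ft³.
Over A = 0.091 mi², depth = V / A = 2.74 in.

d ≈ 2.74 in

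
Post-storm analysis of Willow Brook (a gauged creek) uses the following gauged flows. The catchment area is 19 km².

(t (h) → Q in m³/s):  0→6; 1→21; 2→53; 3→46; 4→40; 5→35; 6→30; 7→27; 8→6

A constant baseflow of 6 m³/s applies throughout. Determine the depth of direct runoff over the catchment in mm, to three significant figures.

Direct runoff: 0.0, 15.0, 47.0, 40.0, 34.0, 29.0, 24.0, 21.0, 0.0 m³/s; ΣQ_DR = 210.0 m³/s.
V = ΣQ_DR · Δt = 210.0 × 3600 s = 7.560 × 10^5 m³.
Over A = 19 km², depth = V / A = 39.8 mm.

d ≈ 39.8 mm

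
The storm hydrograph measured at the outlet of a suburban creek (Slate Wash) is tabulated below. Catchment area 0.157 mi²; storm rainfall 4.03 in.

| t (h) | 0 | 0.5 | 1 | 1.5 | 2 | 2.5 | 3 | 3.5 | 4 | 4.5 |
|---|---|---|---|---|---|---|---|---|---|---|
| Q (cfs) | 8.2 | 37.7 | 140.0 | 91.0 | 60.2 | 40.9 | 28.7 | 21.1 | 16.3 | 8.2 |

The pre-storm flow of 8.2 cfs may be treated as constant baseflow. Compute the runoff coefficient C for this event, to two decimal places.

C ≈ 0.45

ΣQ_DR = 370.3 cfs; V = ΣQ_DR·Δt = 6.665 × 10^5 ft³.
Runoff depth d = V / A = 1.827 in.
C = d / P = 1.827 / 4.03 = 0.45.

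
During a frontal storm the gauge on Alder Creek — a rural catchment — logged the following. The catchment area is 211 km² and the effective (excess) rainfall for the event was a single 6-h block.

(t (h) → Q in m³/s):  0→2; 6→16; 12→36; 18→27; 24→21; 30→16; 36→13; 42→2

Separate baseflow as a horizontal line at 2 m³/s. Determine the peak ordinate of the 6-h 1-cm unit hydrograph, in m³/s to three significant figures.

U_p ≈ 28.4 m³/s

Direct runoff: 0.0, 14.0, 34.0, 25.0, 19.0, 14.0, 11.0, 0.0 m³/s; ΣQ_DR = 117.0 m³/s, peak = 34.0 m³/s.
Runoff depth d = ΣQ_DR·Δt / A = 117.0 × 21600 / (211 km²) = 11.98 mm.
The 1-cm UH is the DRH scaled by (10 mm)/d, so U_p = 34.0 × 10/11.98 = 28.4 m³/s.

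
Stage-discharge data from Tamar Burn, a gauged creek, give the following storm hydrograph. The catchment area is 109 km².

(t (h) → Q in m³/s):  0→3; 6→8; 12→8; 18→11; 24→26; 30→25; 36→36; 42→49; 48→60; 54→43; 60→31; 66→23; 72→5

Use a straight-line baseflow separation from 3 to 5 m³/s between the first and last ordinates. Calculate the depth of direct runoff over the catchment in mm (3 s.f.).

d ≈ 54.7 mm

Direct runoff: 0.00, 4.83, 4.67, 7.50, 22.33, 21.17, 32.00, 44.83, 55.67, 38.50, 26.33, 18.17, 0.00 m³/s; ΣQ_DR = 276.0 m³/s.
V = ΣQ_DR · Δt = 276.0 × 21600 s = 5.962 × 10^6 m³.
Over A = 109 km², depth = V / A = 54.7 mm.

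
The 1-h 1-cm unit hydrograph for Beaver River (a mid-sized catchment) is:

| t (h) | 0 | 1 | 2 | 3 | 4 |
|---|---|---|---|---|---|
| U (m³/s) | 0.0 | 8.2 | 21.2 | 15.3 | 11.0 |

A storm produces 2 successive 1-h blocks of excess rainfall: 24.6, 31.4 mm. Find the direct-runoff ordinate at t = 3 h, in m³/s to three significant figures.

Q ≈ 104 m³/s

By discrete convolution, Q_j = Σ (P_i / 10 mm) · U_{j−i}.
At t = 3 h (j=3): Q = (24.6/10)·15.3 + (31.4/10)·21.2 = 104 m³/s.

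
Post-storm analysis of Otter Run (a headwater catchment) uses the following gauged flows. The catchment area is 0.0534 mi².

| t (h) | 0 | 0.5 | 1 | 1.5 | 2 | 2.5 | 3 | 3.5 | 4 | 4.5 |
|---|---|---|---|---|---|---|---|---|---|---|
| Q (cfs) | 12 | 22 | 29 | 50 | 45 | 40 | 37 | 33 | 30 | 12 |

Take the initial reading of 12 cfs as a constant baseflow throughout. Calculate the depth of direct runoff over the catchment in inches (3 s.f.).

Direct runoff: 0.0, 10.0, 17.0, 38.0, 33.0, 28.0, 25.0, 21.0, 18.0, 0.0 cfs; ΣQ_DR = 190.0 cfs.
V = ΣQ_DR · Δt = 190.0 × 1800 s = 3.420 × 10^5 ft³.
Over A = 0.0534 mi², depth = V / A = 2.76 in.

d ≈ 2.76 in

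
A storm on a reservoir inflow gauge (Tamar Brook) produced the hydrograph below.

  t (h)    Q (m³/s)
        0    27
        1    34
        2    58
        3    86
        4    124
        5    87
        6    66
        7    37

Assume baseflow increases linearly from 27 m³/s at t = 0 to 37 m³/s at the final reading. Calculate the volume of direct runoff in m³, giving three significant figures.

Direct-runoff ordinates (Q − Q_b): 0.00, 5.57, 28.14, 54.71, 91.29, 52.86, 30.43, 0.00 m³/s.
ΣQ_DR = 263.0 m³/s.
With Δt = 1 h = 3600 s, V = ΣQ_DR · Δt = 263.0 × 3600 = 9.47 × 10^5 m³.

V ≈ 9.47 × 10^5 m³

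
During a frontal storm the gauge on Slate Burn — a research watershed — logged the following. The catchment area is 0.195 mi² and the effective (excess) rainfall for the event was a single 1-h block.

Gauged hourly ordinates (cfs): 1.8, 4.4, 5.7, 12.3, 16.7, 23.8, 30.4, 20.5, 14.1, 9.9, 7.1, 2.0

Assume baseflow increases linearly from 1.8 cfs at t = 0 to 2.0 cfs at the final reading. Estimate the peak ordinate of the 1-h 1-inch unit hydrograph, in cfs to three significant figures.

U_p ≈ 28.5 cfs

Direct runoff: 0.00, 2.58, 3.86, 10.45, 14.83, 21.91, 28.49, 18.57, 12.15, 7.94, 5.12, 0.00 cfs; ΣQ_DR = 125.9 cfs, peak = 28.49 cfs.
Runoff depth d = ΣQ_DR·Δt / A = 125.9 × 3600 / (0.195 mi²) = 1.000 in.
The 1-inch UH is the DRH scaled by (1 in)/d, so U_p = 28.49 × 1/1.000 = 28.5 cfs.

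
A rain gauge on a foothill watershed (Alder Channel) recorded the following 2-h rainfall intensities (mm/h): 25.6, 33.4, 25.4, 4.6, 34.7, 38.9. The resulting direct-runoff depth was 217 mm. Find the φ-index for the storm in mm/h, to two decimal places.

φ ≈ 9.90 mm/h

Only the 5 blocks with intensity above φ contribute runoff: 25.6, 33.4, 25.4, 34.7, 38.9 mm/h.
Σ(I−φ)·Δt = d  ⇒  (25.6+33.4+25.4+34.7+38.9 − 5φ)·2 = 217
φ = (158.0 − 217/2) / 5 = 9.90 mm/h.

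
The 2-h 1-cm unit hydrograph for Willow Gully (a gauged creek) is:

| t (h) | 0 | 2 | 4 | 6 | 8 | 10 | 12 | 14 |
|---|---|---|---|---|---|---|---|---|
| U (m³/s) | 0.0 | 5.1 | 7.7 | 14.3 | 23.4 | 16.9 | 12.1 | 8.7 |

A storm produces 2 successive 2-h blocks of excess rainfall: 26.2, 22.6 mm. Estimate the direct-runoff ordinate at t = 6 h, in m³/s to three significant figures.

By discrete convolution, Q_j = Σ (P_i / 10 mm) · U_{j−i}.
At t = 6 h (j=3): Q = (26.2/10)·14.3 + (22.6/10)·7.7 = 54.9 m³/s.

Q ≈ 54.9 m³/s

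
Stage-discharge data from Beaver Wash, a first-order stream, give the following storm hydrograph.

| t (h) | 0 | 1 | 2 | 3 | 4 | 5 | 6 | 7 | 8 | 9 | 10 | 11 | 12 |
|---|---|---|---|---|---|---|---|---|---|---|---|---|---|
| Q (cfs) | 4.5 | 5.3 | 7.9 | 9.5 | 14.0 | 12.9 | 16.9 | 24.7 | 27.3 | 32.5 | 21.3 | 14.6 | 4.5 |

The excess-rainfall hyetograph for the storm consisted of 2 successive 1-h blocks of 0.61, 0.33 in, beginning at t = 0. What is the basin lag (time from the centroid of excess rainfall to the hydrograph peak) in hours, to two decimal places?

t_L ≈ 8.15 h

Centroid of excess rainfall: t_c = Σ P_i·t̄_i / ΣP_i = 0.8511 h (block centres at 0.5, 1.5 h).
Hydrograph peak occurs at t = 9 h, so basin lag t_L = 9 − 0.8511 = 8.15 h.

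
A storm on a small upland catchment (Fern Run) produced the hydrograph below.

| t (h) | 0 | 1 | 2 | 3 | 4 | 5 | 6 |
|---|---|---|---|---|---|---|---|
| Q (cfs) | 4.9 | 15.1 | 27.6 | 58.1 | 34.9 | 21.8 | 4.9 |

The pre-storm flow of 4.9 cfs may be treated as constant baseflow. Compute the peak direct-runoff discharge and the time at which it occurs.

Subtracting baseflow gives direct-runoff ordinates: 0.0, 10.2, 22.7, 53.2, 30.0, 16.9, 0.0 cfs.
The maximum is 53.2 cfs, occurring at the reading for t = 3 h.

Q_p = 53.2 cfs at t = 3 h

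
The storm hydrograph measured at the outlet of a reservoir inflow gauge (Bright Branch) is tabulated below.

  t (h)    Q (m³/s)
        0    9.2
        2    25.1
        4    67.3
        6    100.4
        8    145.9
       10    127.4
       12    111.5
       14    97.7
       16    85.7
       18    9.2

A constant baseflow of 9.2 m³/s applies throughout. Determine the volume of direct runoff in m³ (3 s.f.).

V ≈ 4.95 × 10^6 m³

Direct-runoff ordinates (Q − Q_b): 0.0, 15.9, 58.1, 91.2, 136.7, 118.2, 102.3, 88.5, 76.5, 0.0 m³/s.
ΣQ_DR = 687.4 m³/s.
With Δt = 2 h = 7200 s, V = ΣQ_DR · Δt = 687.4 × 7200 = 4.95 × 10^6 m³.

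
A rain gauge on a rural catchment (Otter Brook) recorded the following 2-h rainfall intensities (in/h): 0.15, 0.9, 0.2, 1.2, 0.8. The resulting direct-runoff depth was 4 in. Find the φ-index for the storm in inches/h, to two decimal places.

φ ≈ 0.30 in/h

Only the 3 blocks with intensity above φ contribute runoff: 0.9, 1.2, 0.8 in/h.
Σ(I−φ)·Δt = d  ⇒  (0.9+1.2+0.8 − 3φ)·2 = 4
φ = (2.900 − 4/2) / 3 = 0.30 in/h.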